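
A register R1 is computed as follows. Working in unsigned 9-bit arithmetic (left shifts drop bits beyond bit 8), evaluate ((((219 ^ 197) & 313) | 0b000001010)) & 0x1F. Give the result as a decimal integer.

219 = 011011011
197 = 011000101
→ ^ → 000011110 = 30
313 = 100111001
→ & → 000011000 = 24
0b000001010 = 000001010
→ | → 000011010 = 26
0x1F = 000011111
→ & → 000011010 = 26

26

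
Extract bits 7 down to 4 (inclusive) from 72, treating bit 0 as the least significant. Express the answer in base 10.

v = 01001000
Shift right by 4: 0100
Mask low 4 bits: 0100 = 4

4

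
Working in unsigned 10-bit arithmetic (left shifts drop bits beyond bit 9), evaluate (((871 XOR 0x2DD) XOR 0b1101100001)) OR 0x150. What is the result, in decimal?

987

871 = 1101100111
0x2DD = 1011011101
→ XOR → 0110111010 = 442
0b1101100001 = 1101100001
→ XOR → 1011011011 = 731
0x150 = 0101010000
→ OR → 1111011011 = 987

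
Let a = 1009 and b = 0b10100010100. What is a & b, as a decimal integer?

272

1009 = 01111110001
b = 10100010100
AND → 00100010000 = 272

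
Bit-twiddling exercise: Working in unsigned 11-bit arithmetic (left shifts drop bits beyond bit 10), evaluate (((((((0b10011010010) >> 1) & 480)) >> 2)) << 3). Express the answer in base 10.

192

0b10011010010 = 10011010010
→ >> 1 → 01001101001 = 617
480 = 00111100000
→ & → 00001100000 = 96
→ >> 2 → 00000011000 = 24
→ << 3 (mod 2^11) → 00011000000 = 192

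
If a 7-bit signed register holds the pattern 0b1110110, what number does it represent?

pattern = 1110110 (MSB is 1 ⇒ negative)
Invert: 0001001, add 1 → 0001010 = 10, so the value is -10.
(Equivalently: 118 - 2^7 = 118 - 128 = -10.)

-10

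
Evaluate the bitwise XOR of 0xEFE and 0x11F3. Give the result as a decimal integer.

0xEFE = 0111011111110
0x11F3 = 1000111110011
XOR → 1111100001101 = 7949

7949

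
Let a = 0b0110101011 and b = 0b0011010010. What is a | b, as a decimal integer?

a = 110101011
b = 011010010
 OR → 111111011 = 507

507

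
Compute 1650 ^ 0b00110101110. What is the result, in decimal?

2012

1650 = 11001110010
b = 00110101110
XOR → 11111011100 = 2012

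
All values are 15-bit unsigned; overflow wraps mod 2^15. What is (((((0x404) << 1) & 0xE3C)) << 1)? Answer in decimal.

0x404 = 000010000000100
→ << 1 (mod 2^15) → 000100000001000 = 2056
0xE3C = 000111000111100
→ & → 000100000001000 = 2056
→ << 1 (mod 2^15) → 001000000010000 = 4112

4112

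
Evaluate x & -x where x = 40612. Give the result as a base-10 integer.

x = 1001111010100100 = 40612
-x (two's complement) = …0110000101011100
AND   = 0000000000000100 = 4
(x & -x isolates the lowest set bit of x.)

4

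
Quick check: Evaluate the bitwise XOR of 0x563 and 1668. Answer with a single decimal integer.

0x563 = 10101100011
1668 = 11010000100
XOR → 01111100111 = 999

999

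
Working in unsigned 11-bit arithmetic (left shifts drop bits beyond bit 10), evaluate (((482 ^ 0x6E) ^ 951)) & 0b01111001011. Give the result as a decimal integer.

523

482 = 00111100010
0x6E = 00001101110
→ ^ → 00110001100 = 396
951 = 01110110111
→ ^ → 01000111011 = 571
0b01111001011 = 01111001011
→ & → 01000001011 = 523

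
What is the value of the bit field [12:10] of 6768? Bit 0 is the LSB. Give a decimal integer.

6

v = 1101001110000
Shift right by 10: 110
Mask low 3 bits: 110 = 6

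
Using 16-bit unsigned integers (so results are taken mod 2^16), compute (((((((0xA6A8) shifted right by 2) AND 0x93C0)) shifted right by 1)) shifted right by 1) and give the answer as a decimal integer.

96

0xA6A8 = 1010011010101000
→ shifted right by 2 → 0010100110101010 = 10666
0x93C0 = 1001001111000000
→ AND → 0000000110000000 = 384
→ shifted right by 1 → 0000000011000000 = 192
→ shifted right by 1 → 0000000001100000 = 96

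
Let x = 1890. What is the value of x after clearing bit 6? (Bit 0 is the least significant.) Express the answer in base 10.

1826

x = 11101100010
bit 6 is currently 1; clear it via x & ~(1 << 6) = x & ~64
→ 11100100010 = 1826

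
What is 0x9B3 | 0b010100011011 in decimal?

0x9B3 = 100110110011
b = 010100011011
 OR → 110110111011 = 3515

3515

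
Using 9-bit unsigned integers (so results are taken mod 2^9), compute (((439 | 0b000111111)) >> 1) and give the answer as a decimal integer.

223

439 = 110110111
0b000111111 = 000111111
→ | → 110111111 = 447
→ >> 1 → 011011111 = 223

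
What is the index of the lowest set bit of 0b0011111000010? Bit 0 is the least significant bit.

0b0011111000010 = 11111000010
Trailing zeros: 1, so the lowest set bit is bit 1 (value 2).

1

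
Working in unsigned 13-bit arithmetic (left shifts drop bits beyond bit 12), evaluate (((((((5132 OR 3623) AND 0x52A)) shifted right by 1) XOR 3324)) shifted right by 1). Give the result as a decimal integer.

1908

5132 = 1010000001100
3623 = 0111000100111
→ OR → 1111000101111 = 7727
0x52A = 0010100101010
→ AND → 0010000101010 = 1066
→ shifted right by 1 → 0001000010101 = 533
3324 = 0110011111100
→ XOR → 0111011101001 = 3817
→ shifted right by 1 → 0011101110100 = 1908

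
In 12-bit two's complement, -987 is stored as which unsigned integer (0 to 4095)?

3109

987 in 12 bits: 001111011011
Invert: 110000100100
Add 1:  110000100101 = 3109
(Check: 2^12 - 987 = 4096 - 987 = 3109.)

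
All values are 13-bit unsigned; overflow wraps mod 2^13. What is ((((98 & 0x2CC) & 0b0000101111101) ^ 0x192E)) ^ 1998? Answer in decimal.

98 = 0000001100010
0x2CC = 0001011001100
→ & → 0000001000000 = 64
0b0000101111101 = 0000101111101
→ & → 0000001000000 = 64
0x192E = 1100100101110
→ ^ → 1100101101110 = 6510
1998 = 0011111001110
→ ^ → 1111010100000 = 7840

7840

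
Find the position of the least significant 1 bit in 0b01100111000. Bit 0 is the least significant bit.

0b01100111000 = 1100111000
Trailing zeros: 3, so the lowest set bit is bit 3 (value 8).

3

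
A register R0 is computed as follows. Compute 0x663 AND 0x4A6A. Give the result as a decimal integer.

0x663 = 000011001100011
0x4A6A = 100101001101010
AND → 000001001100010 = 610

610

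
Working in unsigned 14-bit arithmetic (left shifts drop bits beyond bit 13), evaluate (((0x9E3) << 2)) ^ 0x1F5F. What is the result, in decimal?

0x9E3 = 00100111100011
→ << 2 (mod 2^14) → 10011110001100 = 10124
0x1F5F = 01111101011111
→ ^ → 11100011010011 = 14547

14547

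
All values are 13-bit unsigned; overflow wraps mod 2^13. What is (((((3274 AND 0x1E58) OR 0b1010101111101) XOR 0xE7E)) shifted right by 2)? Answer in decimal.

1216

3274 = 0110011001010
0x1E58 = 1111001011000
→ AND → 0110001001000 = 3144
0b1010101111101 = 1010101111101
→ OR → 1110101111101 = 7549
0xE7E = 0111001111110
→ XOR → 1001100000011 = 4867
→ shifted right by 2 → 0010011000000 = 1216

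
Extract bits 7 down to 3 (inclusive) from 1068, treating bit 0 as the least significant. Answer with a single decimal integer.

v = 10000101100
Shift right by 3: 10000101
Mask low 5 bits: 00101 = 5

5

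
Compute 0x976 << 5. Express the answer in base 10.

77504

0x976 = 00000100101110110
shift left by 5 → 10010111011000000 = 77504
(equivalently, 2422 × 2^5 = 2422 × 32)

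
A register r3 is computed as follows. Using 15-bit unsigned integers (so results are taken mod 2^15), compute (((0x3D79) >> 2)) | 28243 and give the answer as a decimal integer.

0x3D79 = 011110101111001
→ >> 2 → 000111101011110 = 3934
28243 = 110111001010011
→ | → 110111101011111 = 28511

28511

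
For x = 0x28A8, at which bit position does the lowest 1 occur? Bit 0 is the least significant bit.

0x28A8 = 10100010101000
Trailing zeros: 3, so the lowest set bit is bit 3 (value 8).

3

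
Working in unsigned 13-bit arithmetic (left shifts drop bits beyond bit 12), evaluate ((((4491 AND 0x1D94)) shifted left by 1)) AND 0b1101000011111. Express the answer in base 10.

512

4491 = 1000110001011
0x1D94 = 1110110010100
→ AND → 1000110000000 = 4480
→ shifted left by 1 (mod 2^13) → 0001100000000 = 768
0b1101000011111 = 1101000011111
→ AND → 0001000000000 = 512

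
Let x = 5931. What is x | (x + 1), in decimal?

x = 1011100101011 = 5931
x + 1 = 1011100101100
OR    = 1011100101111 = 5935
(x | (x + 1) sets the lowest cleared bit.)

5935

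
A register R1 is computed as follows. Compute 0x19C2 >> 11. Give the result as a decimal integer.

0x19C2 = 1100111000010
shift right by 11 → 0000000000011 = 3
(equivalently, floor(6594 / 2048))

3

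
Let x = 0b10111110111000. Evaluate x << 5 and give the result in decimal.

x = 0000010111110111000
shift left by 5 → 1011111011100000000 = 390912
(equivalently, 12216 × 2^5 = 12216 × 32)

390912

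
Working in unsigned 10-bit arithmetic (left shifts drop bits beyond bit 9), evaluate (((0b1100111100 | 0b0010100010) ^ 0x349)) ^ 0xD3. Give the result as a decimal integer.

36

0b1100111100 = 1100111100
0b0010100010 = 0010100010
→ | → 1110111110 = 958
0x349 = 1101001001
→ ^ → 0011110111 = 247
0xD3 = 0011010011
→ ^ → 0000100100 = 36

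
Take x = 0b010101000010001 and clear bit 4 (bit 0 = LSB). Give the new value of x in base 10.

x = 010101000010001
bit 4 is currently 1; clear it via x & ~(1 << 4) = x & ~16
→ 010101000000001 = 10753

10753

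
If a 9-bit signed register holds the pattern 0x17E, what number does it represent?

pattern = 101111110 (MSB is 1 ⇒ negative)
Invert: 010000001, add 1 → 010000010 = 130, so the value is -130.
(Equivalently: 382 - 2^9 = 382 - 512 = -130.)

-130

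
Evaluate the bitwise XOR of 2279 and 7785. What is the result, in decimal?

2279 = 0100011100111
7785 = 1111001101001
XOR → 1011010001110 = 5774

5774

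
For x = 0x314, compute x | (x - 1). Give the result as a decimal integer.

791

x = 1100010100 = 788
x - 1 = 1100010011
OR    = 1100010111 = 791
(x | (x - 1) sets all bits below the lowest set bit.)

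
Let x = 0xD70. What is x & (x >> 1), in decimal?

1072

x = 110101110000 = 3440
x>>1 = 011010111000
AND  = 010000110000 = 1072
(x & (x >> 1) has a 1 wherever x has two consecutive 1 bits.)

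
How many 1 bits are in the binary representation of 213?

5

213 = 11010101
Count the 1s: 1 + 1 + 1 + 1 + 1 = 5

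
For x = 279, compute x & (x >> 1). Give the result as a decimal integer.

x = 100010111 = 279
x>>1 = 010001011
AND  = 000000011 = 3
(x & (x >> 1) has a 1 wherever x has two consecutive 1 bits.)

3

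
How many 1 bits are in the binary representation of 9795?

6

9795 = 10011001000011
Count the 1s: 1 + 1 + 1 + 1 + 1 + 1 = 6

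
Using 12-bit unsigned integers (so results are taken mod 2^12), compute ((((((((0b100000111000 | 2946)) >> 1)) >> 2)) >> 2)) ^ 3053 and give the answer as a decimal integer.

2992

0b100000111000 = 100000111000
2946 = 101110000010
→ | → 101110111010 = 3002
→ >> 1 → 010111011101 = 1501
→ >> 2 → 000101110111 = 375
→ >> 2 → 000001011101 = 93
3053 = 101111101101
→ ^ → 101110110000 = 2992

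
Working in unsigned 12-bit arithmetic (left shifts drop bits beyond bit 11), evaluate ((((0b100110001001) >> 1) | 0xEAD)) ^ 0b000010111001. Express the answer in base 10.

3668

0b100110001001 = 100110001001
→ >> 1 → 010011000100 = 1220
0xEAD = 111010101101
→ | → 111011101101 = 3821
0b000010111001 = 000010111001
→ ^ → 111001010100 = 3668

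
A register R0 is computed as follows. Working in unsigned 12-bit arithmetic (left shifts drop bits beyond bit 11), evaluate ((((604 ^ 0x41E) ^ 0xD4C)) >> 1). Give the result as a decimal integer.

1415

604 = 001001011100
0x41E = 010000011110
→ ^ → 011001000010 = 1602
0xD4C = 110101001100
→ ^ → 101100001110 = 2830
→ >> 1 → 010110000111 = 1415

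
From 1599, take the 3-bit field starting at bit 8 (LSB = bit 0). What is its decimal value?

6

v = 11000111111
Shift right by 8: 110
Mask low 3 bits: 110 = 6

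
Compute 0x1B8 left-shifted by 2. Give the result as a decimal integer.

1760

0x1B8 = 00110111000
shift left by 2 → 11011100000 = 1760
(equivalently, 440 × 2^2 = 440 × 4)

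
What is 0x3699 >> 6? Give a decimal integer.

218

0x3699 = 11011010011001
shift right by 6 → 00000011011010 = 218
(equivalently, floor(13977 / 64))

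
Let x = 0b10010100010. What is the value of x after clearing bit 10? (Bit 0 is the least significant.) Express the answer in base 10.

x = 10010100010
bit 10 is currently 1; clear it via x & ~(1 << 10) = x & ~1024
→ 00010100010 = 162

162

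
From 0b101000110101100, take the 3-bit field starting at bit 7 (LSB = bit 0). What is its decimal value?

3

v = 101000110101100
Shift right by 7: 10100011
Mask low 3 bits: 011 = 3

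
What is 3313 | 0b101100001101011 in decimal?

23803

3313 = 000110011110001
b = 101100001101011
 OR → 101110011111011 = 23803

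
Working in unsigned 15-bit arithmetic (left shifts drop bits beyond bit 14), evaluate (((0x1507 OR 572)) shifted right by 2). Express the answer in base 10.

1487

0x1507 = 001010100000111
572 = 000001000111100
→ OR → 001011100111111 = 5951
→ shifted right by 2 → 000010111001111 = 1487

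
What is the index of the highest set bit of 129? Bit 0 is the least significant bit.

7

129 = 10000001
The topmost 1 is at position 7 (since 2^7 = 128 ≤ 129 < 256).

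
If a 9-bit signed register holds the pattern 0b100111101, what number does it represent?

pattern = 100111101 (MSB is 1 ⇒ negative)
Invert: 011000010, add 1 → 011000011 = 195, so the value is -195.
(Equivalently: 317 - 2^9 = 317 - 512 = -195.)

-195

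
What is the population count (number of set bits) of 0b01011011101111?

n = 1011011101111
Count the 1s: 1 + 1 + 1 + 1 + 1 + 1 + 1 + 1 + 1 + 1 = 10

10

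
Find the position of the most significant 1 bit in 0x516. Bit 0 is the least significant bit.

10

0x516 = 10100010110
The topmost 1 is at position 10 (since 2^10 = 1024 ≤ 1302 < 2048).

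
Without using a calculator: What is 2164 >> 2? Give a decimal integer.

541

2164 = 100001110100
shift right by 2 → 001000011101 = 541
(equivalently, floor(2164 / 4))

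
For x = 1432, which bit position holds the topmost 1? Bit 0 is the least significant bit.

1432 = 10110011000
The topmost 1 is at position 10 (since 2^10 = 1024 ≤ 1432 < 2048).

10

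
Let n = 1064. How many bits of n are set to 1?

1064 = 10000101000
Count the 1s: 1 + 1 + 1 = 3

3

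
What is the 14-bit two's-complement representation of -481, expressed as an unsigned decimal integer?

481 in 14 bits: 00000111100001
Invert: 11111000011110
Add 1:  11111000011111 = 15903
(Check: 2^14 - 481 = 16384 - 481 = 15903.)

15903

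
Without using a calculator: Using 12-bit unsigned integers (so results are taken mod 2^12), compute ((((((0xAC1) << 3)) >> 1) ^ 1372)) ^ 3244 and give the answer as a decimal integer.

2804

0xAC1 = 101011000001
→ << 3 (mod 2^12) → 011000001000 = 1544
→ >> 1 → 001100000100 = 772
1372 = 010101011100
→ ^ → 011001011000 = 1624
3244 = 110010101100
→ ^ → 101011110100 = 2804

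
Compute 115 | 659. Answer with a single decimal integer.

115 = 0001110011
659 = 1010010011
 OR → 1011110011 = 755

755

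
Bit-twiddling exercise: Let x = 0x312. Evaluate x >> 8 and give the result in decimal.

0x312 = 1100010010
shift right by 8 → 0000000011 = 3
(equivalently, floor(786 / 256))

3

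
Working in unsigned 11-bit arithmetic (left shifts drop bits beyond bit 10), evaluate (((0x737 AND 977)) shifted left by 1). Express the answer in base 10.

0x737 = 11100110111
977 = 01111010001
→ AND → 01100010001 = 785
→ shifted left by 1 (mod 2^11) → 11000100010 = 1570

1570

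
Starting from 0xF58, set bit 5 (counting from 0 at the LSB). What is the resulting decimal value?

3960

x = 111101011000
bit 5 is currently 0; set it via x | (1 << 5) = x | 32
→ 111101111000 = 3960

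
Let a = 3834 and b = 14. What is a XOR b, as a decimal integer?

3828

3834 = 111011111010
14 = 000000001110
XOR → 111011110100 = 3828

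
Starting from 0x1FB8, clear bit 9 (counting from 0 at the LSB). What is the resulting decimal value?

x = 1111110111000
bit 9 is currently 1; clear it via x & ~(1 << 9) = x & ~512
→ 1110110111000 = 7608

7608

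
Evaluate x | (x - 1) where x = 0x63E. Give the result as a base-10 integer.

1599

x = 11000111110 = 1598
x - 1 = 11000111101
OR    = 11000111111 = 1599
(x | (x - 1) sets all bits below the lowest set bit.)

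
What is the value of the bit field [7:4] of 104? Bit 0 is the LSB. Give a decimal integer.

6

v = 0001101000
Shift right by 4: 000110
Mask low 4 bits: 0110 = 6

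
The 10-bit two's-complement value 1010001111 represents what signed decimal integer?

pattern = 1010001111 (MSB is 1 ⇒ negative)
Invert: 0101110000, add 1 → 0101110001 = 369, so the value is -369.
(Equivalently: 655 - 2^10 = 655 - 1024 = -369.)

-369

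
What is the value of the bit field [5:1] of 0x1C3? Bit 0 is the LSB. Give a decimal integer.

1

v = 00111000011
Shift right by 1: 0011100001
Mask low 5 bits: 00001 = 1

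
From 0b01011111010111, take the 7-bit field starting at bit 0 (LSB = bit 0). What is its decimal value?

87

v = 01011111010111
Shift right by 0: 01011111010111
Mask low 7 bits: 1010111 = 87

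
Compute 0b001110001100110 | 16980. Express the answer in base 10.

24182

a = 001110001100110
16980 = 100001001010100
 OR → 101111001110110 = 24182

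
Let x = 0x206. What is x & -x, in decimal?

2

x = 1000000110 = 518
-x (two's complement) = …0111111010
AND   = 0000000010 = 2
(x & -x isolates the lowest set bit of x.)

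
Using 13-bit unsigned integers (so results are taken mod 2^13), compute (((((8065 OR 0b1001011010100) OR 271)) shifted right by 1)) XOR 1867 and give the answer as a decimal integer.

2212

8065 = 1111110000001
0b1001011010100 = 1001011010100
→ OR → 1111111010101 = 8149
271 = 0000100001111
→ OR → 1111111011111 = 8159
→ shifted right by 1 → 0111111101111 = 4079
1867 = 0011101001011
→ XOR → 0100010100100 = 2212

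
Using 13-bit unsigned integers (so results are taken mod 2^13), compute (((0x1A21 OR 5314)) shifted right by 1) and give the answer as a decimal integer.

3953

0x1A21 = 1101000100001
5314 = 1010011000010
→ OR → 1111011100011 = 7907
→ shifted right by 1 → 0111101110001 = 3953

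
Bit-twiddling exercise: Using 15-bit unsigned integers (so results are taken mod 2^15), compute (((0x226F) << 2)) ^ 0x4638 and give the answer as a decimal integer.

0x226F = 010001001101111
→ << 2 (mod 2^15) → 000100110111100 = 2492
0x4638 = 100011000111000
→ ^ → 100111110000100 = 20356

20356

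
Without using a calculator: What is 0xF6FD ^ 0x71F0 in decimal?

34573

0xF6FD = 1111011011111101
0x71F0 = 0111000111110000
XOR → 1000011100001101 = 34573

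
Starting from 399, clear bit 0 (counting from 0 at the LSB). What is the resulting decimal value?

x = 0110001111
bit 0 is currently 1; clear it via x & ~(1 << 0) = x & ~1
→ 0110001110 = 398

398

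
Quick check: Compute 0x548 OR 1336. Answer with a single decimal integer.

0x548 = 10101001000
1336 = 10100111000
 OR → 10101111000 = 1400

1400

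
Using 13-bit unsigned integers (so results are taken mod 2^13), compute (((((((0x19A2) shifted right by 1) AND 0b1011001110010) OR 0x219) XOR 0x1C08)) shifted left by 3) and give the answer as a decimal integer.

4744

0x19A2 = 1100110100010
→ shifted right by 1 → 0110011010001 = 3281
0b1011001110010 = 1011001110010
→ AND → 0010001010000 = 1104
0x219 = 0001000011001
→ OR → 0011001011001 = 1625
0x1C08 = 1110000001000
→ XOR → 1101001010001 = 6737
→ shifted left by 3 (mod 2^13) → 1001010001000 = 4744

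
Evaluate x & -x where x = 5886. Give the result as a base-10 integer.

2

x = 1011011111110 = 5886
-x (two's complement) = …0100100000010
AND   = 0000000000010 = 2
(x & -x isolates the lowest set bit of x.)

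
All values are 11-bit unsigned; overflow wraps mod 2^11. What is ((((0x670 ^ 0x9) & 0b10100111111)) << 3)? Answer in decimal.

0x670 = 11001110000
0x9 = 00000001001
→ ^ → 11001111001 = 1657
0b10100111111 = 10100111111
→ & → 10000111001 = 1081
→ << 3 (mod 2^11) → 00111001000 = 456

456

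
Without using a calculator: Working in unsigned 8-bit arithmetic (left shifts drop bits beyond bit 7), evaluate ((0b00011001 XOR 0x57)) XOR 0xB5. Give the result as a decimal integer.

0b00011001 = 00011001
0x57 = 01010111
→ XOR → 01001110 = 78
0xB5 = 10110101
→ XOR → 11111011 = 251

251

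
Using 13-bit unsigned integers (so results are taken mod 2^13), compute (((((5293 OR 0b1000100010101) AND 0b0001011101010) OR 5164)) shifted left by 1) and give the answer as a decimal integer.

2392

5293 = 1010010101101
0b1000100010101 = 1000100010101
→ OR → 1010110111101 = 5565
0b0001011101010 = 0001011101010
→ AND → 0000010101000 = 168
5164 = 1010000101100
→ OR → 1010010101100 = 5292
→ shifted left by 1 (mod 2^13) → 0100101011000 = 2392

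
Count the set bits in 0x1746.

0x1746 = 1011101000110
Count the 1s: 1 + 1 + 1 + 1 + 1 + 1 + 1 = 7

7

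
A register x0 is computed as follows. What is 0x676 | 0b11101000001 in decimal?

0x676 = 11001110110
b = 11101000001
 OR → 11101110111 = 1911

1911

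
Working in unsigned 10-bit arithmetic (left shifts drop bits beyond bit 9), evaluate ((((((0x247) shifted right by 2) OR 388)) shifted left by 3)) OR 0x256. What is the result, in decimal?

766

0x247 = 1001000111
→ shifted right by 2 → 0010010001 = 145
388 = 0110000100
→ OR → 0110010101 = 405
→ shifted left by 3 (mod 2^10) → 0010101000 = 168
0x256 = 1001010110
→ OR → 1011111110 = 766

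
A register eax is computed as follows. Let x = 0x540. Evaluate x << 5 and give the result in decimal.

0x540 = 0000010101000000
shift left by 5 → 1010100000000000 = 43008
(equivalently, 1344 × 2^5 = 1344 × 32)

43008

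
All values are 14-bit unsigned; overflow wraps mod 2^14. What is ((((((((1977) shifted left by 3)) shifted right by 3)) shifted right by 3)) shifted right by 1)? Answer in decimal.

123

1977 = 00011110111001
→ shifted left by 3 (mod 2^14) → 11110111001000 = 15816
→ shifted right by 3 → 00011110111001 = 1977
→ shifted right by 3 → 00000011110111 = 247
→ shifted right by 1 → 00000001111011 = 123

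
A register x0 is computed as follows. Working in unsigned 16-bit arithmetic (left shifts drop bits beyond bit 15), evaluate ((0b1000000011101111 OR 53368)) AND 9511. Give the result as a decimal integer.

39

0b1000000011101111 = 1000000011101111
53368 = 1101000001111000
→ OR → 1101000011111111 = 53503
9511 = 0010010100100111
→ AND → 0000000000100111 = 39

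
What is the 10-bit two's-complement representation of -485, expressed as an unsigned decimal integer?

485 in 10 bits: 0111100101
Invert: 1000011010
Add 1:  1000011011 = 539
(Check: 2^10 - 485 = 1024 - 485 = 539.)

539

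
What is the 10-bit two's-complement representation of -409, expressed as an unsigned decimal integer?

615

409 in 10 bits: 0110011001
Invert: 1001100110
Add 1:  1001100111 = 615
(Check: 2^10 - 409 = 1024 - 409 = 615.)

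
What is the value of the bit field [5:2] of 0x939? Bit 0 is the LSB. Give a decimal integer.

14

v = 100100111001
Shift right by 2: 1001001110
Mask low 4 bits: 1110 = 14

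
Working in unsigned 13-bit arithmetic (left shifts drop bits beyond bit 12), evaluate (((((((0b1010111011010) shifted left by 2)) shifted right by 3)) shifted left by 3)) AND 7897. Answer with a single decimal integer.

0b1010111011010 = 1010111011010
→ shifted left by 2 (mod 2^13) → 1011101101000 = 5992
→ shifted right by 3 → 0001011101101 = 749
→ shifted left by 3 (mod 2^13) → 1011101101000 = 5992
7897 = 1111011011001
→ AND → 1011001001000 = 5704

5704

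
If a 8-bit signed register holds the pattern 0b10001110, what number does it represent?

-114

pattern = 10001110 (MSB is 1 ⇒ negative)
Invert: 01110001, add 1 → 01110010 = 114, so the value is -114.
(Equivalently: 142 - 2^8 = 142 - 256 = -114.)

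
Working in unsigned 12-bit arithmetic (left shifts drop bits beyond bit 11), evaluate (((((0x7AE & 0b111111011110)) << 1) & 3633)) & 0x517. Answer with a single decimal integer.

1040

0x7AE = 011110101110
0b111111011110 = 111111011110
→ & → 011110001110 = 1934
→ << 1 (mod 2^12) → 111100011100 = 3868
3633 = 111000110001
→ & → 111000010000 = 3600
0x517 = 010100010111
→ & → 010000010000 = 1040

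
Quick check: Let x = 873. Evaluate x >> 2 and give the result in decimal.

218

873 = 1101101001
shift right by 2 → 0011011010 = 218
(equivalently, floor(873 / 4))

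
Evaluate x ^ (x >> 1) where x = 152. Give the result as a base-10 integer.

212

x = 10011000 = 152
x>>1 = 01001100
XOR  = 11010100 = 212
(x ^ (x >> 1) gives the standard binary-reflected Gray code of x.)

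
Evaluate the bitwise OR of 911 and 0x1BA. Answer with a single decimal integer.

911 = 1110001111
0x1BA = 0110111010
 OR → 1110111111 = 959

959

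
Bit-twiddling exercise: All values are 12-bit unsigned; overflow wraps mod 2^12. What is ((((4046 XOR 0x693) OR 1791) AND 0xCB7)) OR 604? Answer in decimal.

3839

4046 = 111111001110
0x693 = 011010010011
→ XOR → 100101011101 = 2397
1791 = 011011111111
→ OR → 111111111111 = 4095
0xCB7 = 110010110111
→ AND → 110010110111 = 3255
604 = 001001011100
→ OR → 111011111111 = 3839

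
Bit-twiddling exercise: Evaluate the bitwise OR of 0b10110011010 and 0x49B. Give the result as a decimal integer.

1435

a = 10110011010
0x49B = 10010011011
 OR → 10110011011 = 1435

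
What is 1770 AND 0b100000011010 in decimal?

1770 = 011011101010
b = 100000011010
AND → 000000001010 = 10

10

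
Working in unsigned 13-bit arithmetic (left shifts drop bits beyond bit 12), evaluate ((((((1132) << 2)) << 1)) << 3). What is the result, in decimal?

6912

1132 = 0010001101100
→ << 2 (mod 2^13) → 1000110110000 = 4528
→ << 1 (mod 2^13) → 0001101100000 = 864
→ << 3 (mod 2^13) → 1101100000000 = 6912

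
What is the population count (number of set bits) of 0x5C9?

0x5C9 = 10111001001
Count the 1s: 1 + 1 + 1 + 1 + 1 + 1 = 6

6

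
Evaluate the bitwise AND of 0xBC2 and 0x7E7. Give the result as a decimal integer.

962

0xBC2 = 101111000010
0x7E7 = 011111100111
AND → 001111000010 = 962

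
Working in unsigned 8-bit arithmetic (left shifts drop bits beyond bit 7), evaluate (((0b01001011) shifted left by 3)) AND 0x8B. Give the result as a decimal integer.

0b01001011 = 01001011
→ shifted left by 3 (mod 2^8) → 01011000 = 88
0x8B = 10001011
→ AND → 00001000 = 8

8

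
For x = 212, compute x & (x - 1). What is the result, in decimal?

x = 11010100 = 212
x - 1 = 11010011
AND   = 11010000 = 208
(x & (x - 1) clears the lowest set bit of x.)

208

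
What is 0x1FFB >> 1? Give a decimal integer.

0x1FFB = 1111111111011
shift right by 1 → 0111111111101 = 4093
(equivalently, floor(8187 / 2))

4093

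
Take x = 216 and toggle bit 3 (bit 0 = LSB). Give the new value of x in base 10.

208

x = 011011000
bit 3 is currently 1; toggle it via x ^ (1 << 3) = x ^ 8
→ 011010000 = 208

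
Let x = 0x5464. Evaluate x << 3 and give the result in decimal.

0x5464 = 000101010001100100
shift left by 3 → 101010001100100000 = 172832
(equivalently, 21604 × 2^3 = 21604 × 8)

172832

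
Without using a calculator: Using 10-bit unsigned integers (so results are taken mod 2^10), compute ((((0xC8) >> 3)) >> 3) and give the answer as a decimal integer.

0xC8 = 0011001000
→ >> 3 → 0000011001 = 25
→ >> 3 → 0000000011 = 3

3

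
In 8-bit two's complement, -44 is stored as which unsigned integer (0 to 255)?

44 in 8 bits: 00101100
Invert: 11010011
Add 1:  11010100 = 212
(Check: 2^8 - 44 = 256 - 44 = 212.)

212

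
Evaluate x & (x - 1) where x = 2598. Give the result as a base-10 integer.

2596

x = 101000100110 = 2598
x - 1 = 101000100101
AND   = 101000100100 = 2596
(x & (x - 1) clears the lowest set bit of x.)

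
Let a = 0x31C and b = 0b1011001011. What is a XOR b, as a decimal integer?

471

0x31C = 1100011100
b = 1011001011
XOR → 0111010111 = 471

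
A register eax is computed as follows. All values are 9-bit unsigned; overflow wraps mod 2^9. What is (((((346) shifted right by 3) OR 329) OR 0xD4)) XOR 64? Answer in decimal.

346 = 101011010
→ shifted right by 3 → 000101011 = 43
329 = 101001001
→ OR → 101101011 = 363
0xD4 = 011010100
→ OR → 111111111 = 511
64 = 001000000
→ XOR → 110111111 = 447

447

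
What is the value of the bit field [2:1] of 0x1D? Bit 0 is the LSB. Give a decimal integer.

v = 000011101
Shift right by 1: 00001110
Mask low 2 bits: 10 = 2

2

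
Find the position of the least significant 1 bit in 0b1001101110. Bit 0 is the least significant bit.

1

0b1001101110 = 1001101110
Trailing zeros: 1, so the lowest set bit is bit 1 (value 2).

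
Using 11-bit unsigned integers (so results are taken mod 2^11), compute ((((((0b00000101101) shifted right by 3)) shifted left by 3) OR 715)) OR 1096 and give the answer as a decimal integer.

0b00000101101 = 00000101101
→ shifted right by 3 → 00000000101 = 5
→ shifted left by 3 (mod 2^11) → 00000101000 = 40
715 = 01011001011
→ OR → 01011101011 = 747
1096 = 10001001000
→ OR → 11011101011 = 1771

1771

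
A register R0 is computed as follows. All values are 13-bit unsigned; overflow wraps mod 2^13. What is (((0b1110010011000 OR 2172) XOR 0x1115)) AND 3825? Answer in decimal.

0b1110010011000 = 1110010011000
2172 = 0100001111100
→ OR → 1110011111100 = 7420
0x1115 = 1000100010101
→ XOR → 0110111101001 = 3561
3825 = 0111011110001
→ AND → 0110011100001 = 3297

3297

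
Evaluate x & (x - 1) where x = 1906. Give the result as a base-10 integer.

1904

x = 11101110010 = 1906
x - 1 = 11101110001
AND   = 11101110000 = 1904
(x & (x - 1) clears the lowest set bit of x.)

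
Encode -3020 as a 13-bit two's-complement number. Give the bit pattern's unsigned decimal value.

5172

3020 in 13 bits: 0101111001100
Invert: 1010000110011
Add 1:  1010000110100 = 5172
(Check: 2^13 - 3020 = 8192 - 3020 = 5172.)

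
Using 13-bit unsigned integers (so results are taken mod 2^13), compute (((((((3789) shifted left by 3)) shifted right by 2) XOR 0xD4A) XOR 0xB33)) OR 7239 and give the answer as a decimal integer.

3789 = 0111011001101
→ shifted left by 3 (mod 2^13) → 1011001101000 = 5736
→ shifted right by 2 → 0010110011010 = 1434
0xD4A = 0110101001010
→ XOR → 0100011010000 = 2256
0xB33 = 0101100110011
→ XOR → 0001111100011 = 995
7239 = 1110001000111
→ OR → 1111111100111 = 8167

8167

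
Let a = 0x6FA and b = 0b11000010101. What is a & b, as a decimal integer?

0x6FA = 11011111010
b = 11000010101
AND → 11000010000 = 1552

1552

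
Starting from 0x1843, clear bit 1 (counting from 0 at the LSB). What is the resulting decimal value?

x = 01100001000011
bit 1 is currently 1; clear it via x & ~(1 << 1) = x & ~2
→ 01100001000001 = 6209

6209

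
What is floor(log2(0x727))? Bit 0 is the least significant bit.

0x727 = 11100100111
The topmost 1 is at position 10 (since 2^10 = 1024 ≤ 1831 < 2048).

10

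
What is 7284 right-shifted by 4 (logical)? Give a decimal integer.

455

7284 = 1110001110100
shift right by 4 → 0000111000111 = 455
(equivalently, floor(7284 / 16))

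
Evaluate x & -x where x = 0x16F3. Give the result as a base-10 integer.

1

x = 1011011110011 = 5875
-x (two's complement) = …0100100001101
AND   = 0000000000001 = 1
(x & -x isolates the lowest set bit of x.)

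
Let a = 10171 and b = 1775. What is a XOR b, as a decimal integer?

8532

10171 = 10011110111011
1775 = 00011011101111
XOR → 10000101010100 = 8532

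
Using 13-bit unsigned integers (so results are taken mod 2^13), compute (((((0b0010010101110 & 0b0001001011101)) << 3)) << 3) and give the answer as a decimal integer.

0b0010010101110 = 0010010101110
0b0001001011101 = 0001001011101
→ & → 0000000001100 = 12
→ << 3 (mod 2^13) → 0000001100000 = 96
→ << 3 (mod 2^13) → 0001100000000 = 768

768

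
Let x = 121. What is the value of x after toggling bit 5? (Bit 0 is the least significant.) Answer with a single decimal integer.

x = 01111001
bit 5 is currently 1; toggle it via x ^ (1 << 5) = x ^ 32
→ 01011001 = 89

89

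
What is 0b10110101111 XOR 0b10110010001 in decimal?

62

a = 10110101111
b = 10110010001
XOR → 00000111110 = 62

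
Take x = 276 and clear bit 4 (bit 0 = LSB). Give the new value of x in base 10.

260

x = 100010100
bit 4 is currently 1; clear it via x & ~(1 << 4) = x & ~16
→ 100000100 = 260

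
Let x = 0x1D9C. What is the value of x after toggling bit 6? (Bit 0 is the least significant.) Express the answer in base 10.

x = 1110110011100
bit 6 is currently 0; toggle it via x ^ (1 << 6) = x ^ 64
→ 1110111011100 = 7644

7644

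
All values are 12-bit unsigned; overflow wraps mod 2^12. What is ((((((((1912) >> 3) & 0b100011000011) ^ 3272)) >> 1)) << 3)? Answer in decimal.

40

1912 = 011101111000
→ >> 3 → 000011101111 = 239
0b100011000011 = 100011000011
→ & → 000011000011 = 195
3272 = 110011001000
→ ^ → 110000001011 = 3083
→ >> 1 → 011000000101 = 1541
→ << 3 (mod 2^12) → 000000101000 = 40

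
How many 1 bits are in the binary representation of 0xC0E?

5

0xC0E = 110000001110
Count the 1s: 1 + 1 + 1 + 1 + 1 = 5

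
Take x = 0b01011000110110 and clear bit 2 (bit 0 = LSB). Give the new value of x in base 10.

5682

x = 01011000110110
bit 2 is currently 1; clear it via x & ~(1 << 2) = x & ~4
→ 01011000110010 = 5682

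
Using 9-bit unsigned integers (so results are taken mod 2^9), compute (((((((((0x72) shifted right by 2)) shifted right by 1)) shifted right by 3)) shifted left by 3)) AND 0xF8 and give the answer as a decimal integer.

0x72 = 001110010
→ shifted right by 2 → 000011100 = 28
→ shifted right by 1 → 000001110 = 14
→ shifted right by 3 → 000000001 = 1
→ shifted left by 3 (mod 2^9) → 000001000 = 8
0xF8 = 011111000
→ AND → 000001000 = 8

8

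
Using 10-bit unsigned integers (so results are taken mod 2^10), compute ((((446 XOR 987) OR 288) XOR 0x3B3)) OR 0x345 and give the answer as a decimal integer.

983

446 = 0110111110
987 = 1111011011
→ XOR → 1001100101 = 613
288 = 0100100000
→ OR → 1101100101 = 869
0x3B3 = 1110110011
→ XOR → 0011010110 = 214
0x345 = 1101000101
→ OR → 1111010111 = 983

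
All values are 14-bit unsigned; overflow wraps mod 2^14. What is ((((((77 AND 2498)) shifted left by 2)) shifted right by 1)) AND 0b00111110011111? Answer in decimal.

128

77 = 00000001001101
2498 = 00100111000010
→ AND → 00000001000000 = 64
→ shifted left by 2 (mod 2^14) → 00000100000000 = 256
→ shifted right by 1 → 00000010000000 = 128
0b00111110011111 = 00111110011111
→ AND → 00000010000000 = 128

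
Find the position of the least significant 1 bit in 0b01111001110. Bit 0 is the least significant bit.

0b01111001110 = 1111001110
Trailing zeros: 1, so the lowest set bit is bit 1 (value 2).

1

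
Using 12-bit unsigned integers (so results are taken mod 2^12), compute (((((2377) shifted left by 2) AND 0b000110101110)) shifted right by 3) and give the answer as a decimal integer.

36

2377 = 100101001001
→ shifted left by 2 (mod 2^12) → 010100100100 = 1316
0b000110101110 = 000110101110
→ AND → 000100100100 = 292
→ shifted right by 3 → 000000100100 = 36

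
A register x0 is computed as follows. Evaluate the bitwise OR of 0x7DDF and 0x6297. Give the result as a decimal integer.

32735

0x7DDF = 111110111011111
0x6297 = 110001010010111
 OR → 111111111011111 = 32735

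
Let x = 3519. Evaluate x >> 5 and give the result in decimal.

3519 = 110110111111
shift right by 5 → 000001101101 = 109
(equivalently, floor(3519 / 32))

109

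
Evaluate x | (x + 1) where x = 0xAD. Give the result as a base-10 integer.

x = 10101101 = 173
x + 1 = 10101110
OR    = 10101111 = 175
(x | (x + 1) sets the lowest cleared bit.)

175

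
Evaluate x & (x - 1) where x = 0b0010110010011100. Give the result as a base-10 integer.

x = 10110010011100 = 11420
x - 1 = 10110010011011
AND   = 10110010011000 = 11416
(x & (x - 1) clears the lowest set bit of x.)

11416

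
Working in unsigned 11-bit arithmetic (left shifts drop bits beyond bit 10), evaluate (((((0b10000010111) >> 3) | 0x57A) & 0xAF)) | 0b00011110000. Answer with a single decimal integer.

250

0b10000010111 = 10000010111
→ >> 3 → 00010000010 = 130
0x57A = 10101111010
→ | → 10111111010 = 1530
0xAF = 00010101111
→ & → 00010101010 = 170
0b00011110000 = 00011110000
→ | → 00011111010 = 250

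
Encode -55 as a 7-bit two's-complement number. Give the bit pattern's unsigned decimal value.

55 in 7 bits: 0110111
Invert: 1001000
Add 1:  1001001 = 73
(Check: 2^7 - 55 = 128 - 55 = 73.)

73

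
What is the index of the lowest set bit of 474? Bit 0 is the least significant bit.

474 = 111011010
Trailing zeros: 1, so the lowest set bit is bit 1 (value 2).

1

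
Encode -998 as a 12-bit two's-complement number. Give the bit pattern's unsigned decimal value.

998 in 12 bits: 001111100110
Invert: 110000011001
Add 1:  110000011010 = 3098
(Check: 2^12 - 998 = 4096 - 998 = 3098.)

3098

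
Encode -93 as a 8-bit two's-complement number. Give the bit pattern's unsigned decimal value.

163

93 in 8 bits: 01011101
Invert: 10100010
Add 1:  10100011 = 163
(Check: 2^8 - 93 = 256 - 93 = 163.)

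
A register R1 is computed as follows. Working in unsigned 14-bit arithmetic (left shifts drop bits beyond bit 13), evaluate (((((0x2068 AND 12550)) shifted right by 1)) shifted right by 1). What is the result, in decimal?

2048

0x2068 = 10000001101000
12550 = 11000100000110
→ AND → 10000000000000 = 8192
→ shifted right by 1 → 01000000000000 = 4096
→ shifted right by 1 → 00100000000000 = 2048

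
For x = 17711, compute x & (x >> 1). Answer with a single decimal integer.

7

x = 100010100101111 = 17711
x>>1 = 010001010010111
AND  = 000000000000111 = 7
(x & (x >> 1) has a 1 wherever x has two consecutive 1 bits.)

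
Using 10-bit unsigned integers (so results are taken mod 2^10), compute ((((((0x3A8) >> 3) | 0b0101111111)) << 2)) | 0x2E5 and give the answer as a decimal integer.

1021

0x3A8 = 1110101000
→ >> 3 → 0001110101 = 117
0b0101111111 = 0101111111
→ | → 0101111111 = 383
→ << 2 (mod 2^10) → 0111111100 = 508
0x2E5 = 1011100101
→ | → 1111111101 = 1021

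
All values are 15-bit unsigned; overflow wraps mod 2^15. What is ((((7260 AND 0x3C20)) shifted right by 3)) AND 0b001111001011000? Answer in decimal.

7260 = 001110001011100
0x3C20 = 011110000100000
→ AND → 001110000000000 = 7168
→ shifted right by 3 → 000001110000000 = 896
0b001111001011000 = 001111001011000
→ AND → 000001000000000 = 512

512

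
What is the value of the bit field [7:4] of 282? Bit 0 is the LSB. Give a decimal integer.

v = 0100011010
Shift right by 4: 010001
Mask low 4 bits: 0001 = 1

1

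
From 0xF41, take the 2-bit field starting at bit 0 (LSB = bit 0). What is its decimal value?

v = 00111101000001
Shift right by 0: 00111101000001
Mask low 2 bits: 01 = 1

1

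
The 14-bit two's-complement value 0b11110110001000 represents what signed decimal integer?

-632

pattern = 11110110001000 (MSB is 1 ⇒ negative)
Invert: 00001001110111, add 1 → 00001001111000 = 632, so the value is -632.
(Equivalently: 15752 - 2^14 = 15752 - 16384 = -632.)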